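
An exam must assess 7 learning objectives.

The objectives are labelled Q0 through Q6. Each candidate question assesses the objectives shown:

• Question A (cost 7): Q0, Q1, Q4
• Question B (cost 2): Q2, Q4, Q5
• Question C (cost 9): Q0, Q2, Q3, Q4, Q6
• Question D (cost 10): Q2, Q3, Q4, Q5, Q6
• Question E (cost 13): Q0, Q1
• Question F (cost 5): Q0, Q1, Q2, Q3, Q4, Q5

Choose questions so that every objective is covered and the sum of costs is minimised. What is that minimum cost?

C, F together cover every objective (C ∪ F = {Q0, Q1, Q2, Q3, Q4, Q5, Q6}); total cost 9 + 5 = 14.
The greedy pick B, F, C costs 16; no covering selection beats 14.

14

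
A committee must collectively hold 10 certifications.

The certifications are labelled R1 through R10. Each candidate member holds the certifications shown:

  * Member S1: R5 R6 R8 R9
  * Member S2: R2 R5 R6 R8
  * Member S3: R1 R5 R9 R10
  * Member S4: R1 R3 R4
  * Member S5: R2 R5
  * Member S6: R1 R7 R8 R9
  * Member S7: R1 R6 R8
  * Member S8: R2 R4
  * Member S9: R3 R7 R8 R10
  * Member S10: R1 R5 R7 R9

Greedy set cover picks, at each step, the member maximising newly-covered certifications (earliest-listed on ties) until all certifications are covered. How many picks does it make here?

Greedy: pick S1 (covers 4 new) → pick S4 (covers 3 new) → pick S9 (covers 2 new) → pick S2 (covers 1 new). Total picks: 4.

4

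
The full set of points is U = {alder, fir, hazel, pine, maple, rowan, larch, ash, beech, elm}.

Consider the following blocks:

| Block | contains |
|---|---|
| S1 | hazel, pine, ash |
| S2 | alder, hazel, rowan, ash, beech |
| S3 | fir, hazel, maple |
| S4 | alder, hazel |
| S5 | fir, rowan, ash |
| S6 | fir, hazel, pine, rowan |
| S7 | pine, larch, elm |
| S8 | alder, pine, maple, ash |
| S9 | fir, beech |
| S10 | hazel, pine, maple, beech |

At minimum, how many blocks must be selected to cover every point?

Take {S2, S3, S7}. Their union is {alder, fir, hazel, pine, maple, rowan, larch, ash, beech, elm}, which is all 10 points.
Only S7 contains larch, so S7 is forced; the remaining 7 points need at least 2 more blocks (each remaining block adds at most 5) — so at least 3 blocks are needed, and 3 is optimal.

3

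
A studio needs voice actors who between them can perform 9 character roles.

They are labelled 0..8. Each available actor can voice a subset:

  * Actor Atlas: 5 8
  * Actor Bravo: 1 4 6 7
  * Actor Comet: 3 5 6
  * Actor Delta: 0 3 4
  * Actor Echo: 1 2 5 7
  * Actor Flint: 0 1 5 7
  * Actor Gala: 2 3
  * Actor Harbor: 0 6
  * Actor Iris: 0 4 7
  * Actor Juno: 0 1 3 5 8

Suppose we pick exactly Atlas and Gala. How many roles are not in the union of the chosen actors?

5

Union of Atlas, Gala = {2, 3, 5, 8}.
Not covered: 0, 1, 4, 6, 7 — 5 roles.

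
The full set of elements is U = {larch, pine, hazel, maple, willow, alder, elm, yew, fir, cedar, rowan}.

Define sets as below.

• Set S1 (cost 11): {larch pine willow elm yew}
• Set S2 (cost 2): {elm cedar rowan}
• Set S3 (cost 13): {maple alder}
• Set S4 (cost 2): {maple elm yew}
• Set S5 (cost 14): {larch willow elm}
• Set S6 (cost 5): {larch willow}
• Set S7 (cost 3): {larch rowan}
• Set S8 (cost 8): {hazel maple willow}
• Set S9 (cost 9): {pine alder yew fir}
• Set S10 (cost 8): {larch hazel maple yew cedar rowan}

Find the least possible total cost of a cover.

22

S2, S7, S8, S9 together cover every element (S2 ∪ S7 ∪ S8 ∪ S9 = {larch, pine, hazel, maple, willow, alder, elm, yew, fir, cedar, rowan}); total cost 2 + 3 + 8 + 9 = 22.
The greedy pick S2, S4, S6, S9, S8 costs 26; no covering selection beats 22.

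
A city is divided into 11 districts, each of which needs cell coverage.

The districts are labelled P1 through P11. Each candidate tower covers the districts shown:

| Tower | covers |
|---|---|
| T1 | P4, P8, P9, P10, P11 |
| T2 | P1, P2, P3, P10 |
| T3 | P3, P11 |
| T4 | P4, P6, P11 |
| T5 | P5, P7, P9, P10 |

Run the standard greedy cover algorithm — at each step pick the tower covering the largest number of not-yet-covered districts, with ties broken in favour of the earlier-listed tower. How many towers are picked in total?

4

Greedy: pick T1 (covers 5 new) → pick T2 (covers 3 new) → pick T5 (covers 2 new) → pick T4 (covers 1 new). Total picks: 4.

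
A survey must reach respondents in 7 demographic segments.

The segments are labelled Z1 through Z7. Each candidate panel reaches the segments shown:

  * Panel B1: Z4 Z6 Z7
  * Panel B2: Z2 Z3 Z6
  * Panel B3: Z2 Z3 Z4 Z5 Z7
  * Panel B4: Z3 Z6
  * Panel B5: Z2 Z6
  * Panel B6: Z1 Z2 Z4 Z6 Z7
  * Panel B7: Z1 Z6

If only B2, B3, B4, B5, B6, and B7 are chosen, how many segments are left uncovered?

0

Union of B2, B3, B4, B5, B6, B7 = {Z1, Z2, Z3, Z4, Z5, Z6, Z7} — that's every segment, so 0 are uncovered.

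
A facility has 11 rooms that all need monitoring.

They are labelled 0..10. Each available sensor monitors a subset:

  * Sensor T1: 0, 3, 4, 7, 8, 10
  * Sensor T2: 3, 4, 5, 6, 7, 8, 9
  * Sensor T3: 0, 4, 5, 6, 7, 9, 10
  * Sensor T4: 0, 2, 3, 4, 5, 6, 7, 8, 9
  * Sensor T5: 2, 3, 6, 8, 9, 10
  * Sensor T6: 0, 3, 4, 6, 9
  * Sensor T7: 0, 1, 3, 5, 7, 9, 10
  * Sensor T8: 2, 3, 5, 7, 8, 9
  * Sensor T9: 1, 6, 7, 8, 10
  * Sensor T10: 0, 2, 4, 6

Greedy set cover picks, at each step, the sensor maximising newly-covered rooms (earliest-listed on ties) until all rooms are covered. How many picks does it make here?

Greedy: pick T4 (covers 9 new) → pick T7 (covers 2 new). Total picks: 2.

2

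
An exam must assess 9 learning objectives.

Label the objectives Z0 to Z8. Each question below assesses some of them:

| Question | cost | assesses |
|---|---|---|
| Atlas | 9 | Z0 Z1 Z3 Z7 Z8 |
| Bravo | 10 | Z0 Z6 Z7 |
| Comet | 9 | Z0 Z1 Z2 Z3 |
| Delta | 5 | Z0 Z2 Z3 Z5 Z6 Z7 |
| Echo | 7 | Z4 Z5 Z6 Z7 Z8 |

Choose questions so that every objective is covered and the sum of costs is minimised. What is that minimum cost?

16

Comet, Echo together cover every objective (Comet ∪ Echo = {Z0, Z1, Z2, Z3, Z4, Z5, Z6, Z7, Z8}); total cost 9 + 7 = 16.
The greedy pick Delta, Echo, Atlas costs 21; no covering selection beats 16.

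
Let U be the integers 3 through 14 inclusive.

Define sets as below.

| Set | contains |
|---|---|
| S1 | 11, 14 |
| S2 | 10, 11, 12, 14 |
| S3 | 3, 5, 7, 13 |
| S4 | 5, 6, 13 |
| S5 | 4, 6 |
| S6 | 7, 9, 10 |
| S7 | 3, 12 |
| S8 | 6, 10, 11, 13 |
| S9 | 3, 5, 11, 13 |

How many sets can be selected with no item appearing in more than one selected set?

S1, S5, S6, S7 are pairwise disjoint (S1={11,14}; S5={4,6}; S6={7,9,10}; S7={3,12}).
Every remaining set overlaps one of these, and no 5 of the listed sets are pairwise disjoint, so 4 is the maximum.

4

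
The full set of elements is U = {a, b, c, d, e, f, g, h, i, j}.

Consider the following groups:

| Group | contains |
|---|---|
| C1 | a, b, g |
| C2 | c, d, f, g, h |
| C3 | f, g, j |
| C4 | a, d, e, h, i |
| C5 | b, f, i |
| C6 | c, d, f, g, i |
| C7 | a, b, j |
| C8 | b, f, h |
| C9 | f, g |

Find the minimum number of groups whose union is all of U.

3

Take {C2, C4, C7}. Their union is {a, b, c, d, e, f, g, h, i, j}, which is all 10 elements.
Only C4 contains e, so C4 is forced; the remaining 5 elements need at least 2 more groups (each remaining group adds at most 3) — so at least 3 groups are needed, and 3 is optimal.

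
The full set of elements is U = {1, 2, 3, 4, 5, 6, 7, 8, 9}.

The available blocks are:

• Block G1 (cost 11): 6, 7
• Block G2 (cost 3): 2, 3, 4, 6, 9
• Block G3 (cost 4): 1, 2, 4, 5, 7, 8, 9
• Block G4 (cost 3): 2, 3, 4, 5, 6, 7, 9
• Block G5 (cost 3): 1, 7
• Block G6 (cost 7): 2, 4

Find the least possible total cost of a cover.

G3, G4 together cover every element (G3 ∪ G4 = {1, 2, 3, 4, 5, 6, 7, 8, 9}); total cost 4 + 3 = 7.
No covering selection has total cost below 7.

7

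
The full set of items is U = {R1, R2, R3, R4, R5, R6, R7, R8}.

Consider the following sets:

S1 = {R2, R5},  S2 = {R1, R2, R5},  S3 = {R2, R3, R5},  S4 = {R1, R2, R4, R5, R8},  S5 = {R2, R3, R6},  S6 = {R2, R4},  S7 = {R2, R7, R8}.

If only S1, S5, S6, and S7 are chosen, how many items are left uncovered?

Union of S1, S5, S6, S7 = {R2, R3, R4, R5, R6, R7, R8}.
Not covered: R1 — 1 item.

1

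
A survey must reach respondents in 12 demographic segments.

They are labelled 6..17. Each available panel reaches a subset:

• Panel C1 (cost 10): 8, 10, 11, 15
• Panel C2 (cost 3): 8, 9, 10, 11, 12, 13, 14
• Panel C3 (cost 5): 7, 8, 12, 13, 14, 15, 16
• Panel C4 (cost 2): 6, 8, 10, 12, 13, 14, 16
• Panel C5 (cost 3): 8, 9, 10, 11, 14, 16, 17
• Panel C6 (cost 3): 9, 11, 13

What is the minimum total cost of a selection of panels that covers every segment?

10

C3, C4, C5 together cover every segment (C3 ∪ C4 ∪ C5 = {6, 7, 8, 9, 10, 11, 12, 13, 14, 15, 16, 17}); total cost 5 + 2 + 3 = 10.
No covering selection has total cost below 10.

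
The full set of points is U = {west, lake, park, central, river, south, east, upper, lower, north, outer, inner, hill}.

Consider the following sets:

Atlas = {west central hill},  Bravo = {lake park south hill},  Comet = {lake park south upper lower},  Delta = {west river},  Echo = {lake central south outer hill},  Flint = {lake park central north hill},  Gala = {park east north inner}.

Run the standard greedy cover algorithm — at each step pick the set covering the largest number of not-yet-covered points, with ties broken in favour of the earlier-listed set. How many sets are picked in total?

Greedy: pick Comet (covers 5 new) → pick Atlas (covers 3 new) → pick Gala (covers 3 new) → pick Delta (covers 1 new) → pick Echo (covers 1 new). Total picks: 5.
(The true minimum cover uses only 4 sets, so greedy is not optimal here.)

5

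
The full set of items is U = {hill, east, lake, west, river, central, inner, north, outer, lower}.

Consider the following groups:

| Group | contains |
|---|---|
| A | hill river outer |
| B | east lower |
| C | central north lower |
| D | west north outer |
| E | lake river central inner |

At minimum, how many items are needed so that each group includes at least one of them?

H = {river, north, lower} meets every group (each contains at least one member of H), and |H| = 3.
The groups B, D, E are pairwise disjoint, so any hitting set needs a separate item for each — at least 3. Hence 3 is optimal.

3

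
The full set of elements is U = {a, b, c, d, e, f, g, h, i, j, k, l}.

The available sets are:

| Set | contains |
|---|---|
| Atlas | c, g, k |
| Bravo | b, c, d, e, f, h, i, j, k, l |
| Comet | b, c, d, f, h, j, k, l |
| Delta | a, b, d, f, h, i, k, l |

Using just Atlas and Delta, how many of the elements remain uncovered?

2

Union of Atlas, Delta = {a, b, c, d, f, g, h, i, k, l}.
Not covered: e, j — 2 elements.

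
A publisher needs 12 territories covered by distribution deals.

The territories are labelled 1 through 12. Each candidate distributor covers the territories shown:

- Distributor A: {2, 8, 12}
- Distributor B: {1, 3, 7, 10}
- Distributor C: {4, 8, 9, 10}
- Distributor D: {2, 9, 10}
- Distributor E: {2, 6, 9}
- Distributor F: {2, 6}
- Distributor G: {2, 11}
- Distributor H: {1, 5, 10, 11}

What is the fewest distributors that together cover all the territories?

A and B and C and F and H together: A ∪ B ∪ C ∪ F ∪ H = {1, 2, 3, 4, 5, 6, 7, 8, 9, 10, 11, 12} — every territory is covered.
No 4 of the 8 distributors cover everything (all 70 combinations miss at least one territory), so 5 is optimal.

5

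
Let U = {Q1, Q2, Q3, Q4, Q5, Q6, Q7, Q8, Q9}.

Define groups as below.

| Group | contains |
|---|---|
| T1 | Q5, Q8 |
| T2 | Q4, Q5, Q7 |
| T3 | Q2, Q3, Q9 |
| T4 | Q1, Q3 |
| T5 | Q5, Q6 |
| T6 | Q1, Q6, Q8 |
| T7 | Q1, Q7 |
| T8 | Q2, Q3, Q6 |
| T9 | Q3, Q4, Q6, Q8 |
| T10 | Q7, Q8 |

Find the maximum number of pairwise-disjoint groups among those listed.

3

T1, T7, T8 are pairwise disjoint (T1={Q5,Q8}; T7={Q1,Q7}; T8={Q2,Q3,Q6}).
Every remaining group overlaps one of these, and no 4 of the listed groups are pairwise disjoint, so 3 is the maximum.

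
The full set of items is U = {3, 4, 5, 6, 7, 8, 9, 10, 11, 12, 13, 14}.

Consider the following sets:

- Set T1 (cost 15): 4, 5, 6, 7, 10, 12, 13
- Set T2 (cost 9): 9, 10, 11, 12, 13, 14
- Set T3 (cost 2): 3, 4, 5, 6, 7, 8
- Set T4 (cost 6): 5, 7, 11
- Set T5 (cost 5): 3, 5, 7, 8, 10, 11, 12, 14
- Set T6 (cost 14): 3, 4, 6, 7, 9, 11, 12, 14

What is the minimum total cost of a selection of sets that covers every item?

T2, T3 together cover every item (T2 ∪ T3 = {3, 4, 5, 6, 7, 8, 9, 10, 11, 12, 13, 14}); total cost 9 + 2 = 11.
The greedy pick T3, T5, T2 costs 16; no covering selection beats 11.

11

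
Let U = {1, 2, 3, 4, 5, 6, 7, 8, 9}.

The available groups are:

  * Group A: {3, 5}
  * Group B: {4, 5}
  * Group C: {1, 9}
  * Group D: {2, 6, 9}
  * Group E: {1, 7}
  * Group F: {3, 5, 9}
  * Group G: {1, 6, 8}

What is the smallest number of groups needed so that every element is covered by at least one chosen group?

A, B, D, E, and G cover everything between them: the union {1, 2, 3, 4, 5, 6, 7, 8, 9} is all of U.
No 4 of the 7 groups cover everything (all 35 combinations miss at least one element), so 5 is optimal.

5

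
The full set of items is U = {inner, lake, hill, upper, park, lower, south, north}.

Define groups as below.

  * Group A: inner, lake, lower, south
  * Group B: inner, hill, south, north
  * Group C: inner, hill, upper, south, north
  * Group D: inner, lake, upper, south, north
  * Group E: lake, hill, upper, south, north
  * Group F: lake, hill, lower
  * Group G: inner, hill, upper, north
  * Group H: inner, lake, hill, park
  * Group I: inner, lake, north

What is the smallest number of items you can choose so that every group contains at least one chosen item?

2

Take T = {inner, lake}. Each listed group contains at least one of these, so T is a hitting set of size 2.
No single item lies in every group, so at least 2 are needed and 2 is optimal.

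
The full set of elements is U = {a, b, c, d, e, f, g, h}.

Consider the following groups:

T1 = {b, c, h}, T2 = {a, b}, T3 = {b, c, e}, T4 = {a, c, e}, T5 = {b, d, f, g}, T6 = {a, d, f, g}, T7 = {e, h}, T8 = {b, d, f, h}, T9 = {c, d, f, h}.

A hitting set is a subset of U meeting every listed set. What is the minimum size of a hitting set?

Take T = {b, e, f}. Each listed group contains at least one of these, so T is a hitting set of size 3.
No choice of 2 elements meets every group, so 3 is the minimum.

3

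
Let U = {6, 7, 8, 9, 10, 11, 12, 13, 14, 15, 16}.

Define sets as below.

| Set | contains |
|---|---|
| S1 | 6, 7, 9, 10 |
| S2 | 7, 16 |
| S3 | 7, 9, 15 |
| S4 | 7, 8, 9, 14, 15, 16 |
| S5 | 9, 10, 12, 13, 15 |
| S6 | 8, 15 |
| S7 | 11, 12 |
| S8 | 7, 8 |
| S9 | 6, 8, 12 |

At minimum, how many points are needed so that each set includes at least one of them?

3

The 3 points {7, 12, 15} hit every set.
The sets S2, S6, S7 are pairwise disjoint, so any hitting set needs a separate point for each — at least 3. Hence 3 is optimal.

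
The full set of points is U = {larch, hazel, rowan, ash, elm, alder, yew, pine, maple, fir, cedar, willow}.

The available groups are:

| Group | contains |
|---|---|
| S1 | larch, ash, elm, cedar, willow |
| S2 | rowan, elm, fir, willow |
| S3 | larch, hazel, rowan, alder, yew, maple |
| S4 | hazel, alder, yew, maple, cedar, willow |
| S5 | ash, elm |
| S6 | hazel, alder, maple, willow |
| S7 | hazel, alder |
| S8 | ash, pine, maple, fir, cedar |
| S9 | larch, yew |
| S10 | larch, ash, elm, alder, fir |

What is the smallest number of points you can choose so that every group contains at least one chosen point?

4

The 4 points {larch, rowan, ash, alder} hit every group.
No choice of 3 points meets every group, so 4 is the minimum.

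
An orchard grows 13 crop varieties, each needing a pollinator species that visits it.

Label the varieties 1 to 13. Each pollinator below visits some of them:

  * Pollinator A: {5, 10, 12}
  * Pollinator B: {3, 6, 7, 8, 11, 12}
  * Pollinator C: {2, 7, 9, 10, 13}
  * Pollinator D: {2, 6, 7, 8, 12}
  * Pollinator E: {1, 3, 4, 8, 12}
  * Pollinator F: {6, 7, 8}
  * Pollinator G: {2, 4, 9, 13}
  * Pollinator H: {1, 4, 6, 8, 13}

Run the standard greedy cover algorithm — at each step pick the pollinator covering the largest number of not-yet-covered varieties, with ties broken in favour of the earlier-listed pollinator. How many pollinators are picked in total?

4

Greedy: pick B (covers 6 new) → pick C (covers 4 new) → pick E (covers 2 new) → pick A (covers 1 new). Total picks: 4.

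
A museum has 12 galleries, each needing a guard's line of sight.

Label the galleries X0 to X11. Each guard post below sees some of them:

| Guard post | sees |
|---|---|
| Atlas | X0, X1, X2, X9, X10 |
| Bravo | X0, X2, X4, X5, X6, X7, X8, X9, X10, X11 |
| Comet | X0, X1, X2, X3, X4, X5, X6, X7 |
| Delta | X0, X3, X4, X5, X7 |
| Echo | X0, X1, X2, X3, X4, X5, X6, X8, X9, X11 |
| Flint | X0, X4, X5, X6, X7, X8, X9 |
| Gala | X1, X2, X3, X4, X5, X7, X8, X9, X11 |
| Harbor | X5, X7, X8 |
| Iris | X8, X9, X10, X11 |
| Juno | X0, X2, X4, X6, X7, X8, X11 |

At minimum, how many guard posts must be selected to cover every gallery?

2

Take {Bravo, Gala}. Their union is {X0, X1, X2, X3, X4, X5, X6, X7, X8, X9, X10, X11}, which is all 12 galleries.
No single guard post has all 12 galleries (the largest, Bravo, has 10), so 2 is optimal.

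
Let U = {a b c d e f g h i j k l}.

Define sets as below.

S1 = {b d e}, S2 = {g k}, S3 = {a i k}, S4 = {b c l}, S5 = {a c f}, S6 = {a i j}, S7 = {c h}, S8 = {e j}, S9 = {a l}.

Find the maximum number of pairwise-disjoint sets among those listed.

S2, S7, S8, S9 are pairwise disjoint (S2={g,k}; S7={c,h}; S8={e,j}; S9={a,l}).
Every remaining set overlaps one of these, and no 5 of the listed sets are pairwise disjoint, so 4 is the maximum.

4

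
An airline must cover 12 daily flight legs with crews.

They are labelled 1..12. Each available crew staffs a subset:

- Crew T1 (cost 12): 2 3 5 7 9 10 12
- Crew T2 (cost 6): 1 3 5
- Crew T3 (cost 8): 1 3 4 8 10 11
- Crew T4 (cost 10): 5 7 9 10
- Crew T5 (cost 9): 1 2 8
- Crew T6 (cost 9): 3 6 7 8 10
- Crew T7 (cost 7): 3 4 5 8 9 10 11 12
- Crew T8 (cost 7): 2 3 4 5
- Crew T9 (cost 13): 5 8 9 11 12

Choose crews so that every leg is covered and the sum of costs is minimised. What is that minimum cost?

T5, T6, T7 together cover every leg (T5 ∪ T6 ∪ T7 = {1, 2, 3, 4, 5, 6, 7, 8, 9, 10, 11, 12}); total cost 9 + 9 + 7 = 25.
No covering selection has total cost below 25.

25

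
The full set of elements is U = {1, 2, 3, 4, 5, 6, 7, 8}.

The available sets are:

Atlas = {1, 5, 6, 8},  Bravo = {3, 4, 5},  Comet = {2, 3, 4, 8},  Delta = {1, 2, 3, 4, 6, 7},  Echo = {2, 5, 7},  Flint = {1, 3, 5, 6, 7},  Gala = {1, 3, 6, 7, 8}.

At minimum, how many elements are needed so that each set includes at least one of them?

2

Take H = {3, 5}. Each listed set contains at least one of these, so H is a hitting set of size 2.
No single element lies in every set, so at least 2 are needed and 2 is optimal.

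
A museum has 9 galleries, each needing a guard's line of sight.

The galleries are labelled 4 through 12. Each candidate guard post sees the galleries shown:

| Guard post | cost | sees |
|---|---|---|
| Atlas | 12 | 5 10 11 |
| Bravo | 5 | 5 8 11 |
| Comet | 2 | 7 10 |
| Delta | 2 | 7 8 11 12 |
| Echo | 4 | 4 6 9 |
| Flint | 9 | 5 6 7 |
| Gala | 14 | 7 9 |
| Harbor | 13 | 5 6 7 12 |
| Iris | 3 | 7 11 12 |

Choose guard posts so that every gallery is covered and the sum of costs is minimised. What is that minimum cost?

Bravo, Comet, Delta, Echo together cover every gallery (Bravo ∪ Comet ∪ Delta ∪ Echo = {4, 5, 6, 7, 8, 9, 10, 11, 12}); total cost 5 + 2 + 2 + 4 = 13.
No covering selection has total cost below 13.

13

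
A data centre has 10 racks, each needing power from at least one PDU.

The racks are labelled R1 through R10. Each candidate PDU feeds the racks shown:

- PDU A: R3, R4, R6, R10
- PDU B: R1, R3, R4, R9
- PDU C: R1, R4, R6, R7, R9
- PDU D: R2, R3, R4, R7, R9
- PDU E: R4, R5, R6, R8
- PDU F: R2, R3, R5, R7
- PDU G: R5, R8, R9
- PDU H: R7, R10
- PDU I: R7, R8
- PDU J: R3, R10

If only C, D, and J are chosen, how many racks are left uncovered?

Union of C, D, J = {R1, R2, R3, R4, R6, R7, R9, R10}.
Not covered: R5, R8 — 2 racks.

2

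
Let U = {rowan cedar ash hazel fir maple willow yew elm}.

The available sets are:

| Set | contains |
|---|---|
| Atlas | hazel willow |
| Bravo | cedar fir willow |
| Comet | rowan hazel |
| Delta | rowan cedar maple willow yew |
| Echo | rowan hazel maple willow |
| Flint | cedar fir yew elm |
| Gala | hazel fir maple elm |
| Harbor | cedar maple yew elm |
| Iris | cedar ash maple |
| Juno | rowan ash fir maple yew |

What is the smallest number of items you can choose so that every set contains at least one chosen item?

3

H = {hazel, fir, maple} meets every set (each contains at least one member of H), and |H| = 3.
No choice of 2 items meets every set, so 3 is the minimum.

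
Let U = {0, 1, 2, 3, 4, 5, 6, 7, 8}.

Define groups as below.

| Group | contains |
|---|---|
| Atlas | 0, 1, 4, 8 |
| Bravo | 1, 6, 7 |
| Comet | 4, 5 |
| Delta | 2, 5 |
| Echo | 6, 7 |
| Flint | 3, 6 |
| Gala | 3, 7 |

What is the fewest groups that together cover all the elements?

Atlas and Bravo and Delta and Flint together: Atlas ∪ Bravo ∪ Delta ∪ Flint = {0, 1, 2, 3, 4, 5, 6, 7, 8} — every element is covered.
Only Atlas contains 0, so Atlas is forced; the remaining 5 elements need at least 3 more groups (each remaining group adds at most 2) — so at least 4 groups are needed, and 4 is optimal.

4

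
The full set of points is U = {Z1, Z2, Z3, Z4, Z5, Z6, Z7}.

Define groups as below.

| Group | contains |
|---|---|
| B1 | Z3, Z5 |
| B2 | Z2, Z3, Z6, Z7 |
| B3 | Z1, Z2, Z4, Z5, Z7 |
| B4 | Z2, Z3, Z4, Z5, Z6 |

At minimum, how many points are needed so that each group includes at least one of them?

H = {Z2, Z3} meets every group (each contains at least one member of H), and |H| = 2.
No single point lies in every group, so at least 2 are needed and 2 is optimal.

2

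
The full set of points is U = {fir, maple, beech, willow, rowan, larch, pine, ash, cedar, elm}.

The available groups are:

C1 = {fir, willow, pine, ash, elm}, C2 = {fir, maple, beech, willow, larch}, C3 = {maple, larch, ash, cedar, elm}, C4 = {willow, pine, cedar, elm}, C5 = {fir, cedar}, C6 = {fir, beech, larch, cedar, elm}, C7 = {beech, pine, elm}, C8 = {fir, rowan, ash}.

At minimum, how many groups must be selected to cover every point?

Take {C2, C4, C8}. Their union is {fir, maple, beech, willow, rowan, larch, pine, ash, cedar, elm}, which is all 10 points.
Only C8 contains rowan, so C8 is forced; the remaining 7 points need at least 2 more groups (each remaining group adds at most 4) — so at least 3 groups are needed, and 3 is optimal.

3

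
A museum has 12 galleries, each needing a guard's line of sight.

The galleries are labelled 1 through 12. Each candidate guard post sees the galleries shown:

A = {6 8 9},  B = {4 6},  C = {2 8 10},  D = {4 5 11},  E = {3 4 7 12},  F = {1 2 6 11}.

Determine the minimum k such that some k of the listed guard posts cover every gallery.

Take {A, C, D, E, F}. Their union is {1, 2, 3, 4, 5, 6, 7, 8, 9, 10, 11, 12}, which is all 12 galleries.
No 4 of the 6 guard posts cover everything (all 15 combinations miss at least one gallery), so 5 is optimal.

5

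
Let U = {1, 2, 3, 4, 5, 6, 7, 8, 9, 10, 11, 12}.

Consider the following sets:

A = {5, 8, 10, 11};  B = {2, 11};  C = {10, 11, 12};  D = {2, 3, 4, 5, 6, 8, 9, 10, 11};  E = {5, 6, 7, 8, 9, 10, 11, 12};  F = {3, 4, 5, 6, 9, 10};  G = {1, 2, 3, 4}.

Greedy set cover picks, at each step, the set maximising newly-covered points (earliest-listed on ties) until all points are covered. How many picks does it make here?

Greedy: pick D (covers 9 new) → pick E (covers 2 new) → pick G (covers 1 new). Total picks: 3.
(The true minimum cover uses only 2 sets, so greedy is not optimal here.)

3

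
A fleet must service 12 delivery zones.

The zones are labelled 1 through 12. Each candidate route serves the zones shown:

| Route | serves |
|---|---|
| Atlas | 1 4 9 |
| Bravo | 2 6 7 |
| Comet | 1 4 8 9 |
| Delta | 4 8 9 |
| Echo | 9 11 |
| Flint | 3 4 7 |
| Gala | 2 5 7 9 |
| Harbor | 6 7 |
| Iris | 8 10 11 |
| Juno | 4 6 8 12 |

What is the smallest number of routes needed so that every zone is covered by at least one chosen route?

5

Take {Atlas, Flint, Gala, Iris, Juno}. Their union is {1, 2, 3, 4, 5, 6, 7, 8, 9, 10, 11, 12}, which is all 12 zones.
No 4 of the 10 routes cover everything (all 210 combinations miss at least one zone), so 5 is optimal.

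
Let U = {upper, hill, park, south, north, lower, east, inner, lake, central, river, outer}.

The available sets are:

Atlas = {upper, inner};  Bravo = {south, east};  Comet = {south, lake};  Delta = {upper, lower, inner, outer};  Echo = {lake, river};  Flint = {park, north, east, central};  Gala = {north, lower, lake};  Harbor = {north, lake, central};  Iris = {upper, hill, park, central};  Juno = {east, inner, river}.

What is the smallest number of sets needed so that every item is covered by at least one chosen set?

5

Bravo, Delta, Echo, Gala, and Iris cover everything between them: the union {upper, hill, park, south, north, lower, east, inner, lake, central, river, outer} is all of U.
No 4 of the 10 sets cover everything (all 210 combinations miss at least one item), so 5 is optimal.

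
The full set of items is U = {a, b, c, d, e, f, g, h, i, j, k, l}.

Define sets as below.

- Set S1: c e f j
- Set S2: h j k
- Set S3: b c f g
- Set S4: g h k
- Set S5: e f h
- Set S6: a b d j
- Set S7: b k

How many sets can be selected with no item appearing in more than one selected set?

S2, S3 are pairwise disjoint (S2={h,j,k}; S3={b,c,f,g}).
Every remaining set overlaps one of these, and no 3 of the listed sets are pairwise disjoint, so 2 is the maximum.

2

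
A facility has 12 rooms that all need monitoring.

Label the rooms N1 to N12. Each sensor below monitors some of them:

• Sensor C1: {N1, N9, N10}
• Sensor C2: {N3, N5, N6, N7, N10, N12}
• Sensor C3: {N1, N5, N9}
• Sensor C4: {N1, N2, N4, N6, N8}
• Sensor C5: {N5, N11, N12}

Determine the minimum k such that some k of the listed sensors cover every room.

C2 and C3 and C4 and C5 together: C2 ∪ C3 ∪ C4 ∪ C5 = {N1, N2, N3, N4, N5, N6, N7, N8, N9, N10, N11, N12} — every room is covered.
No 3 of the 5 sensors cover everything (all 10 combinations miss at least one room), so 4 is optimal.

4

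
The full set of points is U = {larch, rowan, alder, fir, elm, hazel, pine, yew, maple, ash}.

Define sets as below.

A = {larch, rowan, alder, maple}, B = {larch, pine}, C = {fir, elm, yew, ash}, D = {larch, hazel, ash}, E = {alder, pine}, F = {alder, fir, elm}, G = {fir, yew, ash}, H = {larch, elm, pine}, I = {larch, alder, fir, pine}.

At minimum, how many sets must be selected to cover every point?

4

Take {A, C, D, I}. Their union is {larch, rowan, alder, fir, elm, hazel, pine, yew, maple, ash}, which is all 10 points.
Only D contains hazel, so D is forced; the remaining 7 points need at least 3 more sets (each remaining set adds at most 3) — so at least 4 sets are needed, and 4 is optimal.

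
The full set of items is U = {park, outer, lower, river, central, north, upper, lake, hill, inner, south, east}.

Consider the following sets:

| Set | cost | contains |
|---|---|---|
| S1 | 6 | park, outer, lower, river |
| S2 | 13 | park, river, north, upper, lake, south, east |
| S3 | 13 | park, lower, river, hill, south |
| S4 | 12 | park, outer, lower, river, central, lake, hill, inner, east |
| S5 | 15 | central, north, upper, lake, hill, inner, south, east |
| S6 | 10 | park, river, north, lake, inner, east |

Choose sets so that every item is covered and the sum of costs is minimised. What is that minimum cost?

21

S1, S5 together cover every item (S1 ∪ S5 = {park, outer, lower, river, central, north, upper, lake, hill, inner, south, east}); total cost 6 + 15 = 21.
The greedy pick S4, S2 costs 25; no covering selection beats 21.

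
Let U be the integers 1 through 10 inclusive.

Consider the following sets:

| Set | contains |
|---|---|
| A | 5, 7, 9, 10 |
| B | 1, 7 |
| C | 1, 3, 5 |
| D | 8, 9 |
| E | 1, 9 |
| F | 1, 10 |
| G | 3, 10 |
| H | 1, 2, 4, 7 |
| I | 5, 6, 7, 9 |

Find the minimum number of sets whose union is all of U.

D, G, H, and I cover everything between them: the union {1, 2, 3, 4, 5, 6, 7, 8, 9, 10} is all of U.
No 3 of the 9 sets cover everything (all 84 combinations miss at least one item), so 4 is optimal.

4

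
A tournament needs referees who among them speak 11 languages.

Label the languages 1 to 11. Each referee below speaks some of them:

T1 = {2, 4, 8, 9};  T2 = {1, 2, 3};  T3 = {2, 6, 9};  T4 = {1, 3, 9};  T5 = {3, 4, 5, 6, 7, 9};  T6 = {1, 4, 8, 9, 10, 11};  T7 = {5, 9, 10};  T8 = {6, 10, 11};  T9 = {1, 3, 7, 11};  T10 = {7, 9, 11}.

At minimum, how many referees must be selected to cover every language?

Take {T2, T5, T6}. Their union is {1, 2, 3, 4, 5, 6, 7, 8, 9, 10, 11}, which is all 11 languages.
No 2 of the 10 referees cover everything (all 45 combinations miss at least one language), so 3 is optimal.

3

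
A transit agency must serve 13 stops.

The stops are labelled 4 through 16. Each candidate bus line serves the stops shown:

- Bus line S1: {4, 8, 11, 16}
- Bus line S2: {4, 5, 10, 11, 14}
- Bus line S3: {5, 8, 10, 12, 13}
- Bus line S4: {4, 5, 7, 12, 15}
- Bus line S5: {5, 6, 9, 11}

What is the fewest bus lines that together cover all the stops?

S1 and S2 and S3 and S4 and S5 together: S1 ∪ S2 ∪ S3 ∪ S4 ∪ S5 = {4, 5, 6, 7, 8, 9, 10, 11, 12, 13, 14, 15, 16} — every stop is covered.
No 4 of the 5 bus lines cover everything (all 5 combinations miss at least one stop), so 5 is optimal.

5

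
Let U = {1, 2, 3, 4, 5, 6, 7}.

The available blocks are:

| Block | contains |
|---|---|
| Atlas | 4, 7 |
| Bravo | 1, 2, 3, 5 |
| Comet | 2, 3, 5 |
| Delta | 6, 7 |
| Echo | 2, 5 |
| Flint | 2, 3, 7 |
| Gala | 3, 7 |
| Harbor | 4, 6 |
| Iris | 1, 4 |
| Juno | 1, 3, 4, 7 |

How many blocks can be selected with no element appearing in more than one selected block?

3

Echo, Gala, Iris are pairwise disjoint (Echo={2,5}; Gala={3,7}; Iris={1,4}).
Every remaining block overlaps one of these, and no 4 of the listed blocks are pairwise disjoint, so 3 is the maximum.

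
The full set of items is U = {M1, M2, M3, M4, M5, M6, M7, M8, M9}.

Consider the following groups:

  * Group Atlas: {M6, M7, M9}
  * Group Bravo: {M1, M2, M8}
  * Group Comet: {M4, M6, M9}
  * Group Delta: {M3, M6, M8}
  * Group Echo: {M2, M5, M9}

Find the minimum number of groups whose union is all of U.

5

Atlas, Bravo, Comet, Delta, and Echo cover everything between them: the union {M1, M2, M3, M4, M5, M6, M7, M8, M9} is all of U.
No 4 of the 5 groups cover everything (all 5 combinations miss at least one item), so 5 is optimal.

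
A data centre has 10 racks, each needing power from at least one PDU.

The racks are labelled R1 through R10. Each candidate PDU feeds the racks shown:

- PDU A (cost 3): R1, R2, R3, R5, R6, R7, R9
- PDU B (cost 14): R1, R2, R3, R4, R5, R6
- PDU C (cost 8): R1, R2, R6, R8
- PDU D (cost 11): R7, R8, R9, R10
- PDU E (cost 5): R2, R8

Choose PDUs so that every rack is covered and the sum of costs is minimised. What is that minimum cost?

25

B, D together cover every rack (B ∪ D = {R1, R2, R3, R4, R5, R6, R7, R8, R9, R10}); total cost 14 + 11 = 25.
The greedy pick A, E, D, B costs 33; no covering selection beats 25.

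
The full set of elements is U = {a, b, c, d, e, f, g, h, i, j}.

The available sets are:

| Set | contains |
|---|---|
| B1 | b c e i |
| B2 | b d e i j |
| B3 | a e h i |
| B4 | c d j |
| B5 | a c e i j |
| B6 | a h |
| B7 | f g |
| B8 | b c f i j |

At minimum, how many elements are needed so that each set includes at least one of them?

4

T = {g, h, i, j} meets every set (each contains at least one member of T), and |T| = 4.
No choice of 3 elements meets every set, so 4 is the minimum.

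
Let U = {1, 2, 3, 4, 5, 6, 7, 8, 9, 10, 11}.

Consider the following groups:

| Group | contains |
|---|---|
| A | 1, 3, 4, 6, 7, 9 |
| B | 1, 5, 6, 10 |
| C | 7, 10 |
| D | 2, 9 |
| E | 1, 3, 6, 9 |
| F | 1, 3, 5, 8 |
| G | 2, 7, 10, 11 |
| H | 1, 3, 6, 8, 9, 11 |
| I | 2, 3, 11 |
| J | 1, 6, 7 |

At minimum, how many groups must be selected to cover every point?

3

Take {A, F, G}. Their union is {1, 2, 3, 4, 5, 6, 7, 8, 9, 10, 11}, which is all 11 points.
Only A contains 4, so A is forced; the remaining 5 points need at least 2 more groups (each remaining group adds at most 3) — so at least 3 groups are needed, and 3 is optimal.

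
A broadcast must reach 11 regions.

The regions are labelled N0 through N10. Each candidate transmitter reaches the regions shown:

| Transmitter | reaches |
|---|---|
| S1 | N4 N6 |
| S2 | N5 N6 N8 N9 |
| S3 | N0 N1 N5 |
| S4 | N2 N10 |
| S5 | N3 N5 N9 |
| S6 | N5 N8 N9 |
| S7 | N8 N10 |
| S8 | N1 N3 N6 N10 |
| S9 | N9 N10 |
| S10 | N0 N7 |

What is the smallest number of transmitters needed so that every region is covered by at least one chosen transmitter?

S1 and S4 and S6 and S8 and S10 together: S1 ∪ S4 ∪ S6 ∪ S8 ∪ S10 = {N0, N1, N2, N3, N4, N5, N6, N7, N8, N9, N10} — every region is covered.
No 4 of the 10 transmitters cover everything (all 210 combinations miss at least one region), so 5 is optimal.

5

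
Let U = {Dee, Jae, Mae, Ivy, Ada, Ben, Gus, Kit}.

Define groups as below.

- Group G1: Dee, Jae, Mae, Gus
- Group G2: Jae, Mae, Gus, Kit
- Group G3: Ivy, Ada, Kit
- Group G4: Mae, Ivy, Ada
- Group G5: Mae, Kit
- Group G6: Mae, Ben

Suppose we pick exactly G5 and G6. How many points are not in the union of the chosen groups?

Union of G5, G6 = {Mae, Ben, Kit}.
Not covered: Dee, Jae, Ivy, Ada, Gus — 5 points.

5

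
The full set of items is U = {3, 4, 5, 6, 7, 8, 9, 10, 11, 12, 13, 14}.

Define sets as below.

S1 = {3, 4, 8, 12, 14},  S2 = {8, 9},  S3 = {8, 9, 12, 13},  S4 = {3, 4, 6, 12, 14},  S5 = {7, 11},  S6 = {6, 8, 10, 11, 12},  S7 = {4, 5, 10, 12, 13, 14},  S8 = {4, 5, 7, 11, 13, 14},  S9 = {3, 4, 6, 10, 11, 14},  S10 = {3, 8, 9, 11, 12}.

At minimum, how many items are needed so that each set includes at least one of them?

3

H = {8, 11, 12} meets every set (each contains at least one member of H), and |H| = 3.
The sets S2, S5, S7 are pairwise disjoint, so any hitting set needs a separate item for each — at least 3. Hence 3 is optimal.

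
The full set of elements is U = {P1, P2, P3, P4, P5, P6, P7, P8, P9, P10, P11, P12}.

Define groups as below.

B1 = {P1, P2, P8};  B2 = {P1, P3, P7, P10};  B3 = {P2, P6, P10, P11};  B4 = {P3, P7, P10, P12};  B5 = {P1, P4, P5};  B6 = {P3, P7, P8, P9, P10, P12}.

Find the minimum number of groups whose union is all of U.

B3 and B5 and B6 together: B3 ∪ B5 ∪ B6 = {P1, P2, P3, P4, P5, P6, P7, P8, P9, P10, P11, P12} — every element is covered.
Only B5 contains P4, so B5 is forced; the remaining 9 elements need at least 2 more groups (each remaining group adds at most 6) — so at least 3 groups are needed, and 3 is optimal.

3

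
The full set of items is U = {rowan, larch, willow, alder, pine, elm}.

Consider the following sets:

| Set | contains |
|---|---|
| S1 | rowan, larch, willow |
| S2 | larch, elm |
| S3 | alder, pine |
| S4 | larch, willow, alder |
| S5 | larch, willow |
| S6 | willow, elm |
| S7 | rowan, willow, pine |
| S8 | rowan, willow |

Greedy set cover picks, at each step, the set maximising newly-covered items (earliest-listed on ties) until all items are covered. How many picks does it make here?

Greedy: pick S1 (covers 3 new) → pick S3 (covers 2 new) → pick S2 (covers 1 new). Total picks: 3.

3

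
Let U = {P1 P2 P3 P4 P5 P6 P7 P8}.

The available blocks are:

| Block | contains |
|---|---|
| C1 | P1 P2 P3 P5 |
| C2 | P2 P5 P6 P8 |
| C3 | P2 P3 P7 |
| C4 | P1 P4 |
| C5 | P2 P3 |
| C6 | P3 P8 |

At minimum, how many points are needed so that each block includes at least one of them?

3

The 3 points {P1, P3, P6} hit every block.
No choice of 2 points meets every block, so 3 is the minimum.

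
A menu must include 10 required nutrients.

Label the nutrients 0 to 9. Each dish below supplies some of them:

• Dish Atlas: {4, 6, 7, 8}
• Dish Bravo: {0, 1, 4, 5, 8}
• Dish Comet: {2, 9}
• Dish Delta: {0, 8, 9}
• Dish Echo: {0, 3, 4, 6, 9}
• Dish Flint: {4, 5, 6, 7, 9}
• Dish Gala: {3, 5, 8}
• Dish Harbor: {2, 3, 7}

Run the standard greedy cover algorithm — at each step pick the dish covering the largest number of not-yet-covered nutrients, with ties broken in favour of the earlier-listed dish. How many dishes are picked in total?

Greedy: pick Bravo (covers 5 new) → pick Echo (covers 3 new) → pick Harbor (covers 2 new). Total picks: 3.

3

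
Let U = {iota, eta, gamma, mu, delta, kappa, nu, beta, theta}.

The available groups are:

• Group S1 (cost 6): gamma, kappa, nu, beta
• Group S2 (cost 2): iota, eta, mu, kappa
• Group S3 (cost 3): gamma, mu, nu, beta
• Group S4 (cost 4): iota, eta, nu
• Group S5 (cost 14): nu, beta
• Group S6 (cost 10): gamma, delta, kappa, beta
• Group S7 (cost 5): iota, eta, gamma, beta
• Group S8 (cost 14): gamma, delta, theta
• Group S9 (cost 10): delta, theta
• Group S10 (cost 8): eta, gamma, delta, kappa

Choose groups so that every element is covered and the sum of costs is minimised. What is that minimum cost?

15

S2, S3, S9 together cover every element (S2 ∪ S3 ∪ S9 = {iota, eta, gamma, mu, delta, kappa, nu, beta, theta}); total cost 2 + 3 + 10 = 15.
No covering selection has total cost below 15.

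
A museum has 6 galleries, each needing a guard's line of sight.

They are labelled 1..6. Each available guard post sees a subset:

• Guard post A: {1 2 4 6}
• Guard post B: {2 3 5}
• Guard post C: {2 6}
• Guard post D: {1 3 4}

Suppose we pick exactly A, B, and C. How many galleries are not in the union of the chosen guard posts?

0

Union of A, B, C = {1, 2, 3, 4, 5, 6} — that's every gallery, so 0 are uncovered.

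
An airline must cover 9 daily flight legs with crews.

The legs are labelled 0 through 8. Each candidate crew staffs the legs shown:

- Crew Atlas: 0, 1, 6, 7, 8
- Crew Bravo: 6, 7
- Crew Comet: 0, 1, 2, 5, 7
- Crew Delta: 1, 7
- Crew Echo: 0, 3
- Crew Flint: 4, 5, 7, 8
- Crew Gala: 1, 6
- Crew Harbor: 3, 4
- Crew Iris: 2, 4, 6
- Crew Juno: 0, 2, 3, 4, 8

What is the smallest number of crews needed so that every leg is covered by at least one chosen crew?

3

Take {Atlas, Comet, Juno}. Their union is {0, 1, 2, 3, 4, 5, 6, 7, 8}, which is all 9 legs.
No 2 of the 10 crews cover everything (all 45 combinations miss at least one leg), so 3 is optimal.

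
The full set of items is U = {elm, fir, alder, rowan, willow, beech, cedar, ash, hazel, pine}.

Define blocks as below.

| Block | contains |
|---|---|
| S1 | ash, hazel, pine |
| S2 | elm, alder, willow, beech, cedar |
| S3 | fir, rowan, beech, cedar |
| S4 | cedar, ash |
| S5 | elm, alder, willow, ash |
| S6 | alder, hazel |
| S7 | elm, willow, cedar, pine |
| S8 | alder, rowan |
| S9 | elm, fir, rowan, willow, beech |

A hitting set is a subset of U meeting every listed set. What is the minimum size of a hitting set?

4

Take H = {alder, beech, cedar, ash}. Each listed block contains at least one of these, so H is a hitting set of size 4.
No choice of 3 items meets every block, so 4 is the minimum.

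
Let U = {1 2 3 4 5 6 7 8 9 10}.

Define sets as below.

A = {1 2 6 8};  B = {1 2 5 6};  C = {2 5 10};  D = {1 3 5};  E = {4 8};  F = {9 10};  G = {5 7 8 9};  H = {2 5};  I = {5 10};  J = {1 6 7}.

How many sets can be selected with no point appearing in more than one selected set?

4

E, F, H, J are pairwise disjoint (E={4,8}; F={9,10}; H={2,5}; J={1,6,7}).
Every remaining set overlaps one of these, and no 5 of the listed sets are pairwise disjoint, so 4 is the maximum.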